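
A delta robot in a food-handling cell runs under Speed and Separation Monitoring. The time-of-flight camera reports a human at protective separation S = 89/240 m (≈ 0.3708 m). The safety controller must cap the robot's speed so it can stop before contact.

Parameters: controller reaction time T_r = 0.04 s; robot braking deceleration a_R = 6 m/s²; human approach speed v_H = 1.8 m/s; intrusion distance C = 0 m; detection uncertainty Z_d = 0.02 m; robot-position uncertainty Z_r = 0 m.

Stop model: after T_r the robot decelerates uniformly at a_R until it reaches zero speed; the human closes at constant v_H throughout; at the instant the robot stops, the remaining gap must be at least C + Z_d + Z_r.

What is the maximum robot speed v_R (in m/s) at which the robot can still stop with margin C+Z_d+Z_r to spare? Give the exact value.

v_R_max = 7/10 m/s = 0.7000 m/s

at the boundary: (1/12)·v² + (17/50)·v + (-1673/6000) = 0
  disc = (17/50)² − 4·(1/12)·(-1673/6000) = 18769/90000 ; √disc = 137/300
  v_R = (−(17/50) + 137/300) / (2·(1/12)) = 7/10 m/s
check:
stop time T_s = (7/10)/6 = 0.1167 s
robot in T_r: 0.7000·0.0400 = 0.0280 m
braking distance = 0.7000²/(2·6.0000) = 0.0408 m
human closes 1.8000·0.1567 = 0.2820 m
residual clearance needed = 0.0000+0.0200+0.0000 = 0.0200 m
sum ≈ 0.0280+0.0408+0.2820+0.0200 ≈ 0.3708 m = S ✓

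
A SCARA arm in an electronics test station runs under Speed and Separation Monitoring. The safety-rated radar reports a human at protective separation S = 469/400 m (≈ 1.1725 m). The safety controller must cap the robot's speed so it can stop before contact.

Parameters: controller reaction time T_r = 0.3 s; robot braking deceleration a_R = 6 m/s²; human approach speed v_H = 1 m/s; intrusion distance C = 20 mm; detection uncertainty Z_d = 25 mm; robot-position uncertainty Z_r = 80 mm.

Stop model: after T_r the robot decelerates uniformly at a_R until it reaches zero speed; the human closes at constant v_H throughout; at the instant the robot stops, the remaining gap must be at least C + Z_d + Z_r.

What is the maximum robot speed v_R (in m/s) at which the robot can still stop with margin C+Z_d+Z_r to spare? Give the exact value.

at the boundary: (1/12)·v² + (7/15)·v + (-299/400) = 0
  disc = (7/15)² − 4·(1/12)·(-299/400) = 1681/3600 ; √disc = 41/60
  v_R = (−(7/15) + 41/60) / (2·(1/12)) = 13/10 m/s
check:
T_s = v_R/a_R = (13/10)/6 = 0.2167 s
robot in T_r: 1.3000·0.3000 = 0.3900 m
robot under decel: 1.3000²/(2·6.0000) = 0.1408 m
person approaches 1.0000·(0.3000+0.2167) = 0.5167 m
residual clearance needed = 0.0200+0.0250+0.0800 = 0.1250 m
sum ≈ 0.3900+0.1408+0.5167+0.1250 ≈ 1.1725 m = S ✓

v_R_max = 13/10 m/s = 1.3000 m/s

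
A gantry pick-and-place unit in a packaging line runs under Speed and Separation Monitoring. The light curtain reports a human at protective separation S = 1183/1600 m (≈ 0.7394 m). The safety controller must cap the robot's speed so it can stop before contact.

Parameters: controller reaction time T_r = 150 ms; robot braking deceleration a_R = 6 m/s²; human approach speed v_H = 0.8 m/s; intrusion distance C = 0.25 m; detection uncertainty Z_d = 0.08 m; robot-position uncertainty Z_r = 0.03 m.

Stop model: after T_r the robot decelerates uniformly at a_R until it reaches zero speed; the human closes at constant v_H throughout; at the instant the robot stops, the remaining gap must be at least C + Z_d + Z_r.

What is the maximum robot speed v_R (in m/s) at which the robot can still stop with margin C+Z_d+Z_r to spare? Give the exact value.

quadratic (1/12)·v² + (17/60)·v + (-83/320) = 0
  disc = (17/60)² − 4·(1/12)·(-83/320) = 2401/14400 ; √disc = 49/120
  v_R = (−(17/60) + 49/120) / (2·(1/12)) = 3/4 m/s
check:
braking lasts T_s = (3/4)/6 = 0.1250 s
reaction-phase robot travel = 0.7500·0.1500 = 0.1125 m
robot under decel: 0.7500²/(2·6.0000) = 0.0469 m
person approaches 0.8000·(0.1500+0.1250) = 0.2200 m
C+Z_d+Z_r = 0.2500+0.0800+0.0300 = 0.3600 m
sum ≈ 0.1125+0.0469+0.2200+0.3600 ≈ 0.7394 m = S ✓

v_R_max = 3/4 m/s = 0.7500 m/s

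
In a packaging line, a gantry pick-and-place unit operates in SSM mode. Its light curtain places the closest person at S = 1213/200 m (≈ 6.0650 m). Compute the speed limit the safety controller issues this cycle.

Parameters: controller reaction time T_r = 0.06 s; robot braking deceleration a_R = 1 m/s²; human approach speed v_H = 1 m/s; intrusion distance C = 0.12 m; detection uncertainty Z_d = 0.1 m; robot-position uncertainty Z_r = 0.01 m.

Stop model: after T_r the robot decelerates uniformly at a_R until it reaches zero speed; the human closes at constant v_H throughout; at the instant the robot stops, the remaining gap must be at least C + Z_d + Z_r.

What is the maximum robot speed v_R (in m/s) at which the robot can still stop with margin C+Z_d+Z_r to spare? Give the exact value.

quadratic (1/2)·v² + (53/50)·v + (-231/40) = 0
  disc = (53/50)² − 4·(1/2)·(-231/40) = 7921/625 ; √disc = 89/25
  v_R = (−(53/50) + 89/25) / (2·(1/2)) = 5/2 m/s
check:
braking lasts T_s = (5/2)/1 = 2.5000 s
reaction-phase robot travel = 2.5000·0.0600 = 0.1500 m
robot under decel: 2.5000²/(2·1.0000) = 3.1250 m
person approaches 1.0000·(0.0600+2.5000) = 2.5600 m
C+Z_d+Z_r = 0.1200+0.1000+0.0100 = 0.2300 m
sum ≈ 0.1500+3.1250+2.5600+0.2300 ≈ 6.0650 m = S ✓

v_R_max = 5/2 m/s = 2.5000 m/s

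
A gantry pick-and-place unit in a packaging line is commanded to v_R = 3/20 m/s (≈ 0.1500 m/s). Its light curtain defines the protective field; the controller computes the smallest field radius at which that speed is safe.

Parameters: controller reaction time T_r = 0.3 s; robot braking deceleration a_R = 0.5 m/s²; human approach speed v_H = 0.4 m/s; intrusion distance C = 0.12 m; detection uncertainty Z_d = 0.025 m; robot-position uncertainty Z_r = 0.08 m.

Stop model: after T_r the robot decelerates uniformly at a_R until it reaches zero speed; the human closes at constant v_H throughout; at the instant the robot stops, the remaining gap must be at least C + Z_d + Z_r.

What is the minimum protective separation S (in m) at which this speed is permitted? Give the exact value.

braking lasts T_s = (3/20)/(1/2) = 0.3000 s
robot covers v_R·T_r = 0.1500·0.3000 = 0.0450 m before braking
robot covers 0.1500·0.3000 − ½·0.5000·0.3000² = 0.0225 m while stopping
human over T_r+T_s: 0.4000·(0.3000+0.3000) = 0.2400 m
residual clearance needed = 0.1200+0.0250+0.0800 = 0.2250 m
S_min ≈ 0.0450+0.0225+0.2400+0.2250  ⇒  S_min = 213/400 m

S_min = 213/400 m = 0.5325 m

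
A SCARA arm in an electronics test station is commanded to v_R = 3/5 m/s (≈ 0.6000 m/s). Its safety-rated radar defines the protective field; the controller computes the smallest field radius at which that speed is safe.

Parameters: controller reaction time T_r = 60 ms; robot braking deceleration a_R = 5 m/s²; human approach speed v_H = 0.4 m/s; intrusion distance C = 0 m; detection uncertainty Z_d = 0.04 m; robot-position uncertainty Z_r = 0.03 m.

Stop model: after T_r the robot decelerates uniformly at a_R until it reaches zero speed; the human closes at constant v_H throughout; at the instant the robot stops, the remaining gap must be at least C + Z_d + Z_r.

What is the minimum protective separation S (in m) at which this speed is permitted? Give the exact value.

T_s = v_R/a_R = (3/5)/5 = 0.1200 s
robot in T_r: 0.6000·0.0600 = 0.0360 m
robot under decel: 0.6000²/(2·5.0000) = 0.0360 m
human closes 0.4000·0.1800 = 0.0720 m
residual clearance needed = 0.0000+0.0400+0.0300 = 0.0700 m
S_min ≈ 0.0360+0.0360+0.0720+0.0700  ⇒  S_min = 107/500 m

S_min = 107/500 m = 0.2140 m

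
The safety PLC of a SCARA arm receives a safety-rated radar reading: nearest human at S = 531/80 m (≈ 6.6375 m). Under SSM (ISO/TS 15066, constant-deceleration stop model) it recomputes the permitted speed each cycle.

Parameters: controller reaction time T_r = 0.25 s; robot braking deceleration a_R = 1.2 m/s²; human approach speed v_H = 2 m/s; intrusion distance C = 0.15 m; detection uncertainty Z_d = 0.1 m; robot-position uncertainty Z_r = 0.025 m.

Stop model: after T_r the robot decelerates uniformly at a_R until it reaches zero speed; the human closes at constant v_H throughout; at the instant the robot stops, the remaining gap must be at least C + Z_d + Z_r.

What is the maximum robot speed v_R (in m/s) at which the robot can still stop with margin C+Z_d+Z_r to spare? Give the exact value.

at the boundary: (5/12)·v² + (23/12)·v + (-469/80) = 0
  disc = (23/12)² − 4·(5/12)·(-469/80) = 121/9 ; √disc = 11/3
  v_R = (−(23/12) + 11/3) / (2·(5/12)) = 21/10 m/s
check:
T_s = v_R/a_R = (21/10)/(6/5) = 1.7500 s
robot covers v_R·T_r = 2.1000·0.2500 = 0.5250 m before braking
robot covers 2.1000·1.7500 − ½·1.2000·1.7500² = 1.8375 m while stopping
human closes 2.0000·2.0000 = 4.0000 m
residual clearance needed = 0.1500+0.1000+0.0250 = 0.2750 m
sum ≈ 0.5250+1.8375+4.0000+0.2750 ≈ 6.6375 m = S ✓

v_R_max = 21/10 m/s = 2.1000 m/s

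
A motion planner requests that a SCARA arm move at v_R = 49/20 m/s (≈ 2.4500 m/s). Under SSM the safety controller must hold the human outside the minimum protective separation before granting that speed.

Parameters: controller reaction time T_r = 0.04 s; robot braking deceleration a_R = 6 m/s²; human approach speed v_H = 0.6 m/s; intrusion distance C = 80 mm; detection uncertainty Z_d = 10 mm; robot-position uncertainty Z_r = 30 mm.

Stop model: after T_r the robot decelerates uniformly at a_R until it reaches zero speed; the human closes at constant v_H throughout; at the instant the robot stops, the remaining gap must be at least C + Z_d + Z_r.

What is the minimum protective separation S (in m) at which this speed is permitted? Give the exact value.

S_min = 23693/24000 m = 0.9872 m

stop time T_s = (49/20)/6 = 0.4083 s
reaction-phase robot travel = 2.4500·0.0400 = 0.0980 m
robot under decel: 2.4500²/(2·6.0000) = 0.5002 m
person approaches 0.6000·(0.0400+0.4083) = 0.2690 m
C+Z_d+Z_r = 0.0800+0.0100+0.0300 = 0.1200 m
S_min ≈ 0.0980+0.5002+0.2690+0.1200  ⇒  S_min = 23693/24000 m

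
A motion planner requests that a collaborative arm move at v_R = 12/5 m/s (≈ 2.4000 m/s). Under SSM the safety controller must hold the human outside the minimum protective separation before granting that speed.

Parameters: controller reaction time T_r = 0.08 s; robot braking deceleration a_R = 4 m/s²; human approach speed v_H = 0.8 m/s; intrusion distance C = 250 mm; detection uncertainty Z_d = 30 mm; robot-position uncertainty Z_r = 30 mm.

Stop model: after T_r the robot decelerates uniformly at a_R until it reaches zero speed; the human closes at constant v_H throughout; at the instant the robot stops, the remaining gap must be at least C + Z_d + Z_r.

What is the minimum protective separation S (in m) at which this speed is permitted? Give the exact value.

stop time T_s = (12/5)/4 = 0.6000 s
reaction-phase robot travel = 2.4000·0.0800 = 0.1920 m
braking distance = 2.4000²/(2·4.0000) = 0.7200 m
human over T_r+T_s: 0.8000·(0.0800+0.6000) = 0.5440 m
margins: 0.2500+0.0300+0.0300 = 0.3100 m
S_min ≈ 0.1920+0.7200+0.5440+0.3100  ⇒  S_min = 883/500 m

S_min = 883/500 m = 1.7660 m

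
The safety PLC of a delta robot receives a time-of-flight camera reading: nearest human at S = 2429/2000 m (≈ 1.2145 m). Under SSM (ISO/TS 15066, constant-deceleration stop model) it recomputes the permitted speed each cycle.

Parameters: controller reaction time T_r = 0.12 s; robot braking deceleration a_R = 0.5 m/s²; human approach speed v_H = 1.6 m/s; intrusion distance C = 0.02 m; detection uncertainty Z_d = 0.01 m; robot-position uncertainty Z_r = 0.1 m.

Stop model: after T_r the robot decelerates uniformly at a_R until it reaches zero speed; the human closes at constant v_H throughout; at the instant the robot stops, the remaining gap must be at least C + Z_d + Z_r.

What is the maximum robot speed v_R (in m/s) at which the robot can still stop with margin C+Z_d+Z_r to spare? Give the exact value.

v_R_max = 1/4 m/s = 0.2500 m/s

quadratic (1)·v² + (83/25)·v + (-357/400) = 0
  disc = (83/25)² − 4·(1)·(-357/400) = 36481/2500 ; √disc = 191/50
  v_R = (−(83/25) + 191/50) / (2·(1)) = 1/4 m/s
check:
braking lasts T_s = (1/4)/(1/2) = 0.5000 s
robot covers v_R·T_r = 0.2500·0.1200 = 0.0300 m before braking
braking distance = 0.2500²/(2·0.5000) = 0.0625 m
human closes 1.6000·0.6200 = 0.9920 m
C+Z_d+Z_r = 0.0200+0.0100+0.1000 = 0.1300 m
sum ≈ 0.0300+0.0625+0.9920+0.1300 ≈ 1.2145 m = S ✓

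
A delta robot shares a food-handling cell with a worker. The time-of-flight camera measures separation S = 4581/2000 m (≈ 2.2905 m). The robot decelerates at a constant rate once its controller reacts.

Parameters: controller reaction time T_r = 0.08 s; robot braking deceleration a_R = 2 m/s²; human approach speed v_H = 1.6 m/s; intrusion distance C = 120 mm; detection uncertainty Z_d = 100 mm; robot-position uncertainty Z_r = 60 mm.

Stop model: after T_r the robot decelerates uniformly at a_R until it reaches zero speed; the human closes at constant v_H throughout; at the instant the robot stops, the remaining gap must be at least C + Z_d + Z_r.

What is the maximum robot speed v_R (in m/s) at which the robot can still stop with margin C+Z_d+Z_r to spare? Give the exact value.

at the boundary: (1/4)·v² + (22/25)·v + (-753/400) = 0
  disc = (22/25)² − 4·(1/4)·(-753/400) = 26569/10000 ; √disc = 163/100
  v_R = (−(22/25) + 163/100) / (2·(1/4)) = 3/2 m/s
check:
T_s = v_R/a_R = (3/2)/2 = 0.7500 s
reaction-phase robot travel = 1.5000·0.0800 = 0.1200 m
robot covers 1.5000·0.7500 − ½·2.0000·0.7500² = 0.5625 m while stopping
human over T_r+T_s: 1.6000·(0.0800+0.7500) = 1.3280 m
margins: 0.1200+0.1000+0.0600 = 0.2800 m
sum ≈ 0.1200+0.5625+1.3280+0.2800 ≈ 2.2905 m = S ✓

v_R_max = 3/2 m/s = 1.5000 m/s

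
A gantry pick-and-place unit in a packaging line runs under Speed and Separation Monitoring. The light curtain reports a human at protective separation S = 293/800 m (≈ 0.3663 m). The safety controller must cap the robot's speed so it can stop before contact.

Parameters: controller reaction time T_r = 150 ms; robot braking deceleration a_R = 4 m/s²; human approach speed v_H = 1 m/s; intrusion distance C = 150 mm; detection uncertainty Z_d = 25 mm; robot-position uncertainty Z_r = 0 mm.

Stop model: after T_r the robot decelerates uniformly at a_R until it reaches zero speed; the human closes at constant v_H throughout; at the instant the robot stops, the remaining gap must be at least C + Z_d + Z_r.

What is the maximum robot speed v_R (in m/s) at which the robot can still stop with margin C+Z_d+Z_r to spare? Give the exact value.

collect terms ⇒ (1/8)·v_R² + (2/5)·v_R + (-33/800) = 0
  disc = (2/5)² − 4·(1/8)·(-33/800) = 289/1600 ; √disc = 17/40
  v_R = (−(2/5) + 17/40) / (2·(1/8)) = 1/10 m/s
check:
T_s = v_R/a_R = (1/10)/4 = 0.0250 s
robot covers v_R·T_r = 0.1000·0.1500 = 0.0150 m before braking
braking distance = 0.1000²/(2·4.0000) = 0.0013 m
human closes 1.0000·0.1750 = 0.1750 m
margins: 0.1500+0.0250+0.0000 = 0.1750 m
sum ≈ 0.0150+0.0013+0.1750+0.1750 ≈ 0.3663 m = S ✓

v_R_max = 1/10 m/s = 0.1000 m/s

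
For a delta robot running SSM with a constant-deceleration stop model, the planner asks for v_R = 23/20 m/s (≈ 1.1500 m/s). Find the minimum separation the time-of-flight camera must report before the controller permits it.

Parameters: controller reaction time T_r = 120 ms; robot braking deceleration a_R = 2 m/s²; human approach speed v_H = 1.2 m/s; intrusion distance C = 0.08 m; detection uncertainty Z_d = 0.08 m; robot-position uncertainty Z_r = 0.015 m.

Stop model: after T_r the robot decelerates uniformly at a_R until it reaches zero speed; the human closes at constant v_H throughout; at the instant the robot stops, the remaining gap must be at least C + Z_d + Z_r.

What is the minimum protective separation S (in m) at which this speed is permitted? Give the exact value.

S_min = 11821/8000 m = 1.4776 m

stop time T_s = (23/20)/2 = 0.5750 s
reaction-phase robot travel = 1.1500·0.1200 = 0.1380 m
braking distance = 1.1500²/(2·2.0000) = 0.3306 m
human closes 1.2000·0.6950 = 0.8340 m
margins: 0.0800+0.0800+0.0150 = 0.1750 m
S_min ≈ 0.1380+0.3306+0.8340+0.1750  ⇒  S_min = 11821/8000 m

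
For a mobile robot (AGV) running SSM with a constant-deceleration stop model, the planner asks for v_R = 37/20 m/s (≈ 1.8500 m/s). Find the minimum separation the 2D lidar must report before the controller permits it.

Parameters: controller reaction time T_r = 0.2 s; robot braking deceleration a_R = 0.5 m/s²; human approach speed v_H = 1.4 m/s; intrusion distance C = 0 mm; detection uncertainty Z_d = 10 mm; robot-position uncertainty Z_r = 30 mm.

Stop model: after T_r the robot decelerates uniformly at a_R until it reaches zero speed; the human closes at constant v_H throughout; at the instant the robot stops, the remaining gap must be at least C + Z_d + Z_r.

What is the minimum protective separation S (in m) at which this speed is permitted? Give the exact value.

T_s = v_R/a_R = (37/20)/(1/2) = 3.7000 s
robot covers v_R·T_r = 1.8500·0.2000 = 0.3700 m before braking
braking distance = 1.8500²/(2·0.5000) = 3.4225 m
human closes 1.4000·3.9000 = 5.4600 m
C+Z_d+Z_r = 0.0000+0.0100+0.0300 = 0.0400 m
S_min ≈ 0.3700+3.4225+5.4600+0.0400  ⇒  S_min = 3717/400 m

S_min = 3717/400 m = 9.2925 m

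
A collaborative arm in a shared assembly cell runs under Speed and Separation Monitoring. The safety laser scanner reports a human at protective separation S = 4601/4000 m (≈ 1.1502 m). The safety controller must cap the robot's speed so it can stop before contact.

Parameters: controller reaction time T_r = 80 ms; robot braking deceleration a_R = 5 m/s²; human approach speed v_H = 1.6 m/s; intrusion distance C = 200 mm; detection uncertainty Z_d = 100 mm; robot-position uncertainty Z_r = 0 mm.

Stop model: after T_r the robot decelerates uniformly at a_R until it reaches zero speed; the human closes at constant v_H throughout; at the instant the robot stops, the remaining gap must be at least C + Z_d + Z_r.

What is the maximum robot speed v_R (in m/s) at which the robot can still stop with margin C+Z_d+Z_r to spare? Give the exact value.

v_R_max = 27/20 m/s = 1.3500 m/s

at the boundary: (1/10)·v² + (2/5)·v + (-2889/4000) = 0
  disc = (2/5)² − 4·(1/10)·(-2889/4000) = 4489/10000 ; √disc = 67/100
  v_R = (−(2/5) + 67/100) / (2·(1/10)) = 27/20 m/s
check:
stop time T_s = (27/20)/5 = 0.2700 s
reaction-phase robot travel = 1.3500·0.0800 = 0.1080 m
braking distance = 1.3500²/(2·5.0000) = 0.1822 m
human over T_r+T_s: 1.6000·(0.0800+0.2700) = 0.5600 m
C+Z_d+Z_r = 0.2000+0.1000+0.0000 = 0.3000 m
sum ≈ 0.1080+0.1822+0.5600+0.3000 ≈ 1.1502 m = S ✓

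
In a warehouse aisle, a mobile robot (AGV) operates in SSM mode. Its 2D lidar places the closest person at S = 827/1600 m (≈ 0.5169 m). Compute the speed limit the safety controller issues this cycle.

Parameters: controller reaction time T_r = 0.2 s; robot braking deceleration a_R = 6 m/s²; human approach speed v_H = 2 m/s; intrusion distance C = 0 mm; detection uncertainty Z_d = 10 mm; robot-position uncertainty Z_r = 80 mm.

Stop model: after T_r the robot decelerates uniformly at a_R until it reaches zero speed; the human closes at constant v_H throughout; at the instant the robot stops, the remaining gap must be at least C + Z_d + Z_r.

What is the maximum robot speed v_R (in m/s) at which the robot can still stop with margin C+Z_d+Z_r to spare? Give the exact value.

v_R_max = 1/20 m/s = 0.0500 m/s

collect terms ⇒ (1/12)·v_R² + (8/15)·v_R + (-43/1600) = 0
  disc = (8/15)² − 4·(1/12)·(-43/1600) = 169/576 ; √disc = 13/24
  v_R = (−(8/15) + 13/24) / (2·(1/12)) = 1/20 m/s
check:
braking lasts T_s = (1/20)/6 = 0.0083 s
reaction-phase robot travel = 0.0500·0.2000 = 0.0100 m
robot covers 0.0500·0.0083 − ½·6.0000·0.0083² = 0.0002 m while stopping
person approaches 2.0000·(0.2000+0.0083) = 0.4167 m
margins: 0.0000+0.0100+0.0800 = 0.0900 m
sum ≈ 0.0100+0.0002+0.4167+0.0900 ≈ 0.5169 m = S ✓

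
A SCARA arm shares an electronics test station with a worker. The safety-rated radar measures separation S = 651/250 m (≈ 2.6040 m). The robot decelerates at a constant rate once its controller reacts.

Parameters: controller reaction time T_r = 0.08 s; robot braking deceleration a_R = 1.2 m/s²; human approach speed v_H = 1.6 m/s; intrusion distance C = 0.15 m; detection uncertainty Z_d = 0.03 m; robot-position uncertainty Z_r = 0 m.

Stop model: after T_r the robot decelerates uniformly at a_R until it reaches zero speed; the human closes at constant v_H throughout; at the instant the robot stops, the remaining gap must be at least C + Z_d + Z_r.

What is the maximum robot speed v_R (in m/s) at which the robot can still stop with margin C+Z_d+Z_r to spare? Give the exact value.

collect terms ⇒ (5/12)·v_R² + (106/75)·v_R + (-287/125) = 0
  disc = (106/75)² − 4·(5/12)·(-287/125) = 32761/5625 ; √disc = 181/75
  v_R = (−(106/75) + 181/75) / (2·(5/12)) = 6/5 m/s
check:
T_s = v_R/a_R = (6/5)/(6/5) = 1.0000 s
robot covers v_R·T_r = 1.2000·0.0800 = 0.0960 m before braking
braking distance = 1.2000²/(2·1.2000) = 0.6000 m
human closes 1.6000·1.0800 = 1.7280 m
C+Z_d+Z_r = 0.1500+0.0300+0.0000 = 0.1800 m
sum ≈ 0.0960+0.6000+1.7280+0.1800 ≈ 2.6040 m = S ✓

v_R_max = 6/5 m/s = 1.2000 m/s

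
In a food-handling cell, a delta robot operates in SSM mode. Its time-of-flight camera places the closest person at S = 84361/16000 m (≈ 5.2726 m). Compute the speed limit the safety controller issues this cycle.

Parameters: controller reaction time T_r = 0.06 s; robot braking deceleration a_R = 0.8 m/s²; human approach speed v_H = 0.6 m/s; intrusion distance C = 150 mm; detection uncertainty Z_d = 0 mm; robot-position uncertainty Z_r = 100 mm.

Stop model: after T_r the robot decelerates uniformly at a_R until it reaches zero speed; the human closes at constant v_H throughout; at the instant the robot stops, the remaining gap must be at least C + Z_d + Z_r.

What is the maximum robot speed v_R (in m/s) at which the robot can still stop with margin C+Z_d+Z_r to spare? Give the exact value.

at the boundary: (5/8)·v² + (81/100)·v + (-15957/3200) = 0
  disc = (81/100)² − 4·(5/8)·(-15957/3200) = 2099601/160000 ; √disc = 1449/400
  v_R = (−(81/100) + 1449/400) / (2·(5/8)) = 9/4 m/s
check:
T_s = v_R/a_R = (9/4)/(4/5) = 2.8125 s
robot in T_r: 2.2500·0.0600 = 0.1350 m
braking distance = 2.2500²/(2·0.8000) = 3.1641 m
human over T_r+T_s: 0.6000·(0.0600+2.8125) = 1.7235 m
C+Z_d+Z_r = 0.1500+0.0000+0.1000 = 0.2500 m
sum ≈ 0.1350+3.1641+1.7235+0.2500 ≈ 5.2726 m = S ✓

v_R_max = 9/4 m/s = 2.2500 m/s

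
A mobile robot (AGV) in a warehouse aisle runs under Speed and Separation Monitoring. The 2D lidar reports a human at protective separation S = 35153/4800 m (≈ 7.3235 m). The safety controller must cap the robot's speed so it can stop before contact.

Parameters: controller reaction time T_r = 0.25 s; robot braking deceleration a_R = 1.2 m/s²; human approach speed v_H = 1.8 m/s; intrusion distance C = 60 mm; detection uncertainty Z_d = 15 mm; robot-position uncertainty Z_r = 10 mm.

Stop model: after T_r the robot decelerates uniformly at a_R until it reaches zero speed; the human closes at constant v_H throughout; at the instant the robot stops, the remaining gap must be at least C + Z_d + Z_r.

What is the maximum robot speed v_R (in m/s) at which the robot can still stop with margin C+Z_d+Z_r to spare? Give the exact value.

v_R_max = 49/20 m/s = 2.4500 m/s

collect terms ⇒ (5/12)·v_R² + (7/4)·v_R + (-6517/960) = 0
  disc = (7/4)² − 4·(5/12)·(-6517/960) = 8281/576 ; √disc = 91/24
  v_R = (−(7/4) + 91/24) / (2·(5/12)) = 49/20 m/s
check:
braking lasts T_s = (49/20)/(6/5) = 2.0417 s
robot in T_r: 2.4500·0.2500 = 0.6125 m
robot under decel: 2.4500²/(2·1.2000) = 2.5010 m
human closes 1.8000·2.2917 = 4.1250 m
C+Z_d+Z_r = 0.0600+0.0150+0.0100 = 0.0850 m
sum ≈ 0.6125+2.5010+4.1250+0.0850 ≈ 7.3235 m = S ✓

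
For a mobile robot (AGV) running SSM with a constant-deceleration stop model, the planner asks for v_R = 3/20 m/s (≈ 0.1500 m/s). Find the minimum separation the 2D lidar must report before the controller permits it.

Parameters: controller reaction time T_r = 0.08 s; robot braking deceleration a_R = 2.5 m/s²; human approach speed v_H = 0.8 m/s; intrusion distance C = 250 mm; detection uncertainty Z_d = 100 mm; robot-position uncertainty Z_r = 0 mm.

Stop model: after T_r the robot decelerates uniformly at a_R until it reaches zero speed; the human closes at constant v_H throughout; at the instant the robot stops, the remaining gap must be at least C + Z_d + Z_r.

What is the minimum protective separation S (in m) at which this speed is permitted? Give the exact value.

stop time T_s = (3/20)/(5/2) = 0.0600 s
robot in T_r: 0.1500·0.0800 = 0.0120 m
braking distance = 0.1500²/(2·2.5000) = 0.0045 m
person approaches 0.8000·(0.0800+0.0600) = 0.1120 m
residual clearance needed = 0.2500+0.1000+0.0000 = 0.3500 m
S_min ≈ 0.0120+0.0045+0.1120+0.3500  ⇒  S_min = 957/2000 m

S_min = 957/2000 m = 0.4785 m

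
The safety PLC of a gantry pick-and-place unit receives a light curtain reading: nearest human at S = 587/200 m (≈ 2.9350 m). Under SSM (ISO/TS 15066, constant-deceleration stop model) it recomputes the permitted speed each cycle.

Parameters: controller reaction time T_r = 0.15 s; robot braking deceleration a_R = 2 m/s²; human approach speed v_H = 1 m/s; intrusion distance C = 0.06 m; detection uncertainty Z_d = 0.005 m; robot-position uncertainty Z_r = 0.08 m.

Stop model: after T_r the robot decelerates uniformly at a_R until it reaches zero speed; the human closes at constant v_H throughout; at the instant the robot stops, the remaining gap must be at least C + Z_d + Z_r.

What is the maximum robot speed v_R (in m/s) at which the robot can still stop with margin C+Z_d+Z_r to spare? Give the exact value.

v_R_max = 11/5 m/s = 2.2000 m/s

collect terms ⇒ (1/4)·v_R² + (13/20)·v_R + (-66/25) = 0
  disc = (13/20)² − 4·(1/4)·(-66/25) = 49/16 ; √disc = 7/4
  v_R = (−(13/20) + 7/4) / (2·(1/4)) = 11/5 m/s
check:
braking lasts T_s = (11/5)/2 = 1.1000 s
robot covers v_R·T_r = 2.2000·0.1500 = 0.3300 m before braking
braking distance = 2.2000²/(2·2.0000) = 1.2100 m
human over T_r+T_s: 1.0000·(0.1500+1.1000) = 1.2500 m
residual clearance needed = 0.0600+0.0050+0.0800 = 0.1450 m
sum ≈ 0.3300+1.2100+1.2500+0.1450 ≈ 2.9350 m = S ✓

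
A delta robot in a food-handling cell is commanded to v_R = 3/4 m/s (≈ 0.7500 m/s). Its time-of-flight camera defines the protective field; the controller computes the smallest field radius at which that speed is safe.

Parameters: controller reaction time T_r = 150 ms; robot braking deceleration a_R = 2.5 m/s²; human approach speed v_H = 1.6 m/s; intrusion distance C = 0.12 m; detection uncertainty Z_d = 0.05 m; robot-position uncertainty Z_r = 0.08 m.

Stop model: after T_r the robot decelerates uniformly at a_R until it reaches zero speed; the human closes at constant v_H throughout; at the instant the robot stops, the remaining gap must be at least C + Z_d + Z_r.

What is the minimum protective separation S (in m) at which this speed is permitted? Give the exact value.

braking lasts T_s = (3/4)/(5/2) = 0.3000 s
reaction-phase robot travel = 0.7500·0.1500 = 0.1125 m
robot under decel: 0.7500²/(2·2.5000) = 0.1125 m
person approaches 1.6000·(0.1500+0.3000) = 0.7200 m
margins: 0.1200+0.0500+0.0800 = 0.2500 m
S_min ≈ 0.1125+0.1125+0.7200+0.2500  ⇒  S_min = 239/200 m

S_min = 239/200 m = 1.1950 m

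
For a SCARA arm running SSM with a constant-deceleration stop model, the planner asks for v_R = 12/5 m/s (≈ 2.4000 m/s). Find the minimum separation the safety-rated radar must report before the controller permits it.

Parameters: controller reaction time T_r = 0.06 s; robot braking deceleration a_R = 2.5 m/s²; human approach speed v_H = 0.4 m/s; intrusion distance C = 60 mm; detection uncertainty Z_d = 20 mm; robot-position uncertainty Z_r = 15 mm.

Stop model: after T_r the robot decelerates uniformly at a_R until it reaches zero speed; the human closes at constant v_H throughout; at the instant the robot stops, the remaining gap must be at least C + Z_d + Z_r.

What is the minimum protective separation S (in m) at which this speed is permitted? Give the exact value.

stop time T_s = (12/5)/(5/2) = 0.9600 s
reaction-phase robot travel = 2.4000·0.0600 = 0.1440 m
robot under decel: 2.4000²/(2·2.5000) = 1.1520 m
person approaches 0.4000·(0.0600+0.9600) = 0.4080 m
C+Z_d+Z_r = 0.0600+0.0200+0.0150 = 0.0950 m
S_min ≈ 0.1440+1.1520+0.4080+0.0950  ⇒  S_min = 1799/1000 m

S_min = 1799/1000 m = 1.7990 m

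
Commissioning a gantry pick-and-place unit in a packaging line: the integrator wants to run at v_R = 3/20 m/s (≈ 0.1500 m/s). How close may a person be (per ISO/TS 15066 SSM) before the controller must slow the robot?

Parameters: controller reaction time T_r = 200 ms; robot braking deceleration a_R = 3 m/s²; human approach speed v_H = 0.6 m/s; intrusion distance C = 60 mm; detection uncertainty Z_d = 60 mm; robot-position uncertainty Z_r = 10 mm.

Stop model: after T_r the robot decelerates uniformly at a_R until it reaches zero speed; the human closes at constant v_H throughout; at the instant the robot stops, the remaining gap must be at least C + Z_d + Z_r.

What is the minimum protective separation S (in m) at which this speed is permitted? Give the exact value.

T_s = v_R/a_R = (3/20)/3 = 0.0500 s
reaction-phase robot travel = 0.1500·0.2000 = 0.0300 m
braking distance = 0.1500²/(2·3.0000) = 0.0037 m
human over T_r+T_s: 0.6000·(0.2000+0.0500) = 0.1500 m
residual clearance needed = 0.0600+0.0600+0.0100 = 0.1300 m
S_min ≈ 0.0300+0.0037+0.1500+0.1300  ⇒  S_min = 251/800 m

S_min = 251/800 m = 0.3137 m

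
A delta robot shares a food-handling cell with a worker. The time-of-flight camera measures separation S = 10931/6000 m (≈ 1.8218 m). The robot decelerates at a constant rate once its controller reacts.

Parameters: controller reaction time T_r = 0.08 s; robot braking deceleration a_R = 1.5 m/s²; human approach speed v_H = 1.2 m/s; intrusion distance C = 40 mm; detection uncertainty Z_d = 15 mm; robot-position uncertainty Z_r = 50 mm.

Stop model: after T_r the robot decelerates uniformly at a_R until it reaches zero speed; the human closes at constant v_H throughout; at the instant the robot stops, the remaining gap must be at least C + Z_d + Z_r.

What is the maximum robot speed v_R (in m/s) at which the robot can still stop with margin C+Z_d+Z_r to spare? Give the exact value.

at the boundary: (1/3)·v² + (22/25)·v + (-389/240) = 0
  disc = (22/25)² − 4·(1/3)·(-389/240) = 66049/22500 ; √disc = 257/150
  v_R = (−(22/25) + 257/150) / (2·(1/3)) = 5/4 m/s
check:
stop time T_s = (5/4)/(3/2) = 0.8333 s
robot in T_r: 1.2500·0.0800 = 0.1000 m
robot under decel: 1.2500²/(2·1.5000) = 0.5208 m
human over T_r+T_s: 1.2000·(0.0800+0.8333) = 1.0960 m
C+Z_d+Z_r = 0.0400+0.0150+0.0500 = 0.1050 m
sum ≈ 0.1000+0.5208+1.0960+0.1050 ≈ 1.8218 m = S ✓

v_R_max = 5/4 m/s = 1.2500 m/s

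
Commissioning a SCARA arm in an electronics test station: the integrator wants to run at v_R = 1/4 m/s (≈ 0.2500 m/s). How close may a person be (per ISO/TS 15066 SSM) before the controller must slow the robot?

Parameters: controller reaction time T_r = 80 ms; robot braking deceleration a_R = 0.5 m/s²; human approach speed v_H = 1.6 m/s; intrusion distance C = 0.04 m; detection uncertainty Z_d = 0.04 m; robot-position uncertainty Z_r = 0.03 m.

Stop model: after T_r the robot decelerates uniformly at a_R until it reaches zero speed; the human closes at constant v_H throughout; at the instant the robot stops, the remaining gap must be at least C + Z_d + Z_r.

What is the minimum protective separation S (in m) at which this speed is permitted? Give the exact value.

braking lasts T_s = (1/4)/(1/2) = 0.5000 s
reaction-phase robot travel = 0.2500·0.0800 = 0.0200 m
braking distance = 0.2500²/(2·0.5000) = 0.0625 m
human closes 1.6000·0.5800 = 0.9280 m
residual clearance needed = 0.0400+0.0400+0.0300 = 0.1100 m
S_min ≈ 0.0200+0.0625+0.9280+0.1100  ⇒  S_min = 2241/2000 m

S_min = 2241/2000 m = 1.1205 m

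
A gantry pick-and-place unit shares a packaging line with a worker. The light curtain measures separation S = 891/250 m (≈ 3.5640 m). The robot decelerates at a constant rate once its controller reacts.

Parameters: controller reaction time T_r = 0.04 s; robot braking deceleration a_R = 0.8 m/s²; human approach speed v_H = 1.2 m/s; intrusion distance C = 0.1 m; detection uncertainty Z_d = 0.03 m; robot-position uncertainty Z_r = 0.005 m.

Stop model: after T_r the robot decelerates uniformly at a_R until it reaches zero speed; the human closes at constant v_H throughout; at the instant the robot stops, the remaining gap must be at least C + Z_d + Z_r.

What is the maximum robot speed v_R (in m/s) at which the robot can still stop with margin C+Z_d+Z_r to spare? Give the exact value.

v_R_max = 7/5 m/s = 1.4000 m/s

collect terms ⇒ (5/8)·v_R² + (77/50)·v_R + (-3381/1000) = 0
  disc = (77/50)² − 4·(5/8)·(-3381/1000) = 108241/10000 ; √disc = 329/100
  v_R = (−(77/50) + 329/100) / (2·(5/8)) = 7/5 m/s
check:
stop time T_s = (7/5)/(4/5) = 1.7500 s
reaction-phase robot travel = 1.4000·0.0400 = 0.0560 m
braking distance = 1.4000²/(2·0.8000) = 1.2250 m
person approaches 1.2000·(0.0400+1.7500) = 2.1480 m
residual clearance needed = 0.1000+0.0300+0.0050 = 0.1350 m
sum ≈ 0.0560+1.2250+2.1480+0.1350 ≈ 3.5640 m = S ✓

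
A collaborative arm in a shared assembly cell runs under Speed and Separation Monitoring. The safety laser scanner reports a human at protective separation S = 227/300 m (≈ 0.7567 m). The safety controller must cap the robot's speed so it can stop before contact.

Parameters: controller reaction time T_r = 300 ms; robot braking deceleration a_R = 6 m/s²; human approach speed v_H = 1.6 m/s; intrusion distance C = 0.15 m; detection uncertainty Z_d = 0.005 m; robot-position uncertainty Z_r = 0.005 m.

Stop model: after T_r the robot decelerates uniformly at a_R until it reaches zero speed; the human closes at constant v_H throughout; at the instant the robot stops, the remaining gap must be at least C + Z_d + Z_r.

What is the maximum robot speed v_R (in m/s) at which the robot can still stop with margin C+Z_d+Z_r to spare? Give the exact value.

v_R_max = 1/5 m/s = 0.2000 m/s

quadratic (1/12)·v² + (17/30)·v + (-7/60) = 0
  disc = (17/30)² − 4·(1/12)·(-7/60) = 9/25 ; √disc = 3/5
  v_R = (−(17/30) + 3/5) / (2·(1/12)) = 1/5 m/s
check:
braking lasts T_s = (1/5)/6 = 0.0333 s
robot in T_r: 0.2000·0.3000 = 0.0600 m
braking distance = 0.2000²/(2·6.0000) = 0.0033 m
person approaches 1.6000·(0.3000+0.0333) = 0.5333 m
margins: 0.1500+0.0050+0.0050 = 0.1600 m
sum ≈ 0.0600+0.0033+0.5333+0.1600 ≈ 0.7567 m = S ✓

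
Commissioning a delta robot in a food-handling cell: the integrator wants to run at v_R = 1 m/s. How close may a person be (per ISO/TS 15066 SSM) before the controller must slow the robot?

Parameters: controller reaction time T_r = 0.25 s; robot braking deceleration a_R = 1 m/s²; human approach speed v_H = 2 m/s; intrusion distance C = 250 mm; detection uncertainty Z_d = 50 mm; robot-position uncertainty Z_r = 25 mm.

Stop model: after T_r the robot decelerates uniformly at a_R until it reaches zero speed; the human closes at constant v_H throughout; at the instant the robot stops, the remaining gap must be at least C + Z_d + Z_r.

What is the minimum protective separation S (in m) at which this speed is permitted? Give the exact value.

S_min = 143/40 m = 3.5750 m

stop time T_s = 1/1 = 1.0000 s
robot in T_r: 1.0000·0.2500 = 0.2500 m
braking distance = 1.0000²/(2·1.0000) = 0.5000 m
person approaches 2.0000·(0.2500+1.0000) = 2.5000 m
residual clearance needed = 0.2500+0.0500+0.0250 = 0.3250 m
S_min ≈ 0.2500+0.5000+2.5000+0.3250  ⇒  S_min = 143/40 m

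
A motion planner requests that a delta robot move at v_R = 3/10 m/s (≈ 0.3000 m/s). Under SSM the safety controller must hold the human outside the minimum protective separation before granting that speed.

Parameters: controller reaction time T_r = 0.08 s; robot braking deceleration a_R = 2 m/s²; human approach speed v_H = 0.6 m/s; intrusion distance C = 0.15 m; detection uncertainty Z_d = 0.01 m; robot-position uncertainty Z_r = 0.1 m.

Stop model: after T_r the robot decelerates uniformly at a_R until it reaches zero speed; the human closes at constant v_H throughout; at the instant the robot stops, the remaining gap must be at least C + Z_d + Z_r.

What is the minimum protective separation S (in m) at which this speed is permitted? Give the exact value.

S_min = 889/2000 m = 0.4445 m

stop time T_s = (3/10)/2 = 0.1500 s
robot covers v_R·T_r = 0.3000·0.0800 = 0.0240 m before braking
robot covers 0.3000·0.1500 − ½·2.0000·0.1500² = 0.0225 m while stopping
person approaches 0.6000·(0.0800+0.1500) = 0.1380 m
residual clearance needed = 0.1500+0.0100+0.1000 = 0.2600 m
S_min ≈ 0.0240+0.0225+0.1380+0.2600  ⇒  S_min = 889/2000 m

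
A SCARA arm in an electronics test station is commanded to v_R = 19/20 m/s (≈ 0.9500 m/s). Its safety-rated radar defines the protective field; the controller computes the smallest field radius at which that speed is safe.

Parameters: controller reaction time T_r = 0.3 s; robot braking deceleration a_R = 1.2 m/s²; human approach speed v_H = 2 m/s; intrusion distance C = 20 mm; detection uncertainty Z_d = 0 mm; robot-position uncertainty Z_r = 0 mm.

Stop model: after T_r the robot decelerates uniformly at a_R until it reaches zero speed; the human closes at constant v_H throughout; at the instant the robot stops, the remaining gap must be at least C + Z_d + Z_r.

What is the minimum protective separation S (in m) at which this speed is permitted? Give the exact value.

T_s = v_R/a_R = (19/20)/(6/5) = 0.7917 s
robot in T_r: 0.9500·0.3000 = 0.2850 m
robot covers 0.9500·0.7917 − ½·1.2000·0.7917² = 0.3760 m while stopping
human closes 2.0000·1.0917 = 2.1833 m
margins: 0.0200+0.0000+0.0000 = 0.0200 m
S_min ≈ 0.2850+0.3760+2.1833+0.0200  ⇒  S_min = 4583/1600 m

S_min = 4583/1600 m = 2.8644 m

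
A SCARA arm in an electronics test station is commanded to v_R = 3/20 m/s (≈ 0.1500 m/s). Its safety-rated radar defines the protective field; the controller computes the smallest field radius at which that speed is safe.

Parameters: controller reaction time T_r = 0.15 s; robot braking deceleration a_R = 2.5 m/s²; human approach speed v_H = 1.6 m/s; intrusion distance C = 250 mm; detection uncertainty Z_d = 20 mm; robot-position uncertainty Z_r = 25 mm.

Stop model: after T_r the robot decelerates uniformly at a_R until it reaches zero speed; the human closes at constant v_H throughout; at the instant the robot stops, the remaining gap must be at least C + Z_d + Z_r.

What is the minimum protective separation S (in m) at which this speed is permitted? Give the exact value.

S_min = 329/500 m = 0.6580 m

T_s = v_R/a_R = (3/20)/(5/2) = 0.0600 s
robot covers v_R·T_r = 0.1500·0.1500 = 0.0225 m before braking
braking distance = 0.1500²/(2·2.5000) = 0.0045 m
human closes 1.6000·0.2100 = 0.3360 m
C+Z_d+Z_r = 0.2500+0.0200+0.0250 = 0.2950 m
S_min ≈ 0.0225+0.0045+0.3360+0.2950  ⇒  S_min = 329/500 m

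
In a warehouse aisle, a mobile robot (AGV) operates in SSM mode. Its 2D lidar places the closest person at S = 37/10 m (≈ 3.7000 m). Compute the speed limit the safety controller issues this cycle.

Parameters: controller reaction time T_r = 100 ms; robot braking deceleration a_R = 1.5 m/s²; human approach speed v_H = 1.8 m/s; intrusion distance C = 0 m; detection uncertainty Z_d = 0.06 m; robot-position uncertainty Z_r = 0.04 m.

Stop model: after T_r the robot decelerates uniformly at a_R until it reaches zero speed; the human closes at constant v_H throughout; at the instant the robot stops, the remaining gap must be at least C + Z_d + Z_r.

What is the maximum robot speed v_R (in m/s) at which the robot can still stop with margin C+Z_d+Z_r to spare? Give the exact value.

v_R_max = 9/5 m/s = 1.8000 m/s

at the boundary: (1/3)·v² + (13/10)·v + (-171/50) = 0
  disc = (13/10)² − 4·(1/3)·(-171/50) = 25/4 ; √disc = 5/2
  v_R = (−(13/10) + 5/2) / (2·(1/3)) = 9/5 m/s
check:
braking lasts T_s = (9/5)/(3/2) = 1.2000 s
robot covers v_R·T_r = 1.8000·0.1000 = 0.1800 m before braking
robot covers 1.8000·1.2000 − ½·1.5000·1.2000² = 1.0800 m while stopping
person approaches 1.8000·(0.1000+1.2000) = 2.3400 m
C+Z_d+Z_r = 0.0000+0.0600+0.0400 = 0.1000 m
sum ≈ 0.1800+1.0800+2.3400+0.1000 ≈ 3.7000 m = S ✓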